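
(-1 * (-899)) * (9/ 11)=8091/ 11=735.55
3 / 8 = 0.38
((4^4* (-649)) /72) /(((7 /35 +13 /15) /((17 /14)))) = -55165 /21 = -2626.90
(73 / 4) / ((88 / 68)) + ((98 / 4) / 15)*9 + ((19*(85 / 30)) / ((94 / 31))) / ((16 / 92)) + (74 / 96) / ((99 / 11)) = 36564431 / 279180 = 130.97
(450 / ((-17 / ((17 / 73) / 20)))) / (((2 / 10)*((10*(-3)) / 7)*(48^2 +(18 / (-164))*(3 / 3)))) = 1435 / 9194058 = 0.00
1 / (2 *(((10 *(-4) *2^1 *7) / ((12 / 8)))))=-3 / 2240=-0.00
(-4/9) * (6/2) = -4/3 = -1.33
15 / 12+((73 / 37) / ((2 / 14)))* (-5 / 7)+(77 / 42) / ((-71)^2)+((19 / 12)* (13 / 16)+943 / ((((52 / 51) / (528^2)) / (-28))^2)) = 334505655889900180332843275 / 6052103616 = 55270973055643761.86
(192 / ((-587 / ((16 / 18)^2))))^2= 0.07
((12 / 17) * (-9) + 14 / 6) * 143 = -29315 / 51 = -574.80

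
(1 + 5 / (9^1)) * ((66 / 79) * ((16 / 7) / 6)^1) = 0.50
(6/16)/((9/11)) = 11/24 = 0.46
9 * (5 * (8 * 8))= 2880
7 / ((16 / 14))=49 / 8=6.12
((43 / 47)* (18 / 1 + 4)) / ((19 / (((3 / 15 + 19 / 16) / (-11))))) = -4773 / 35720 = -0.13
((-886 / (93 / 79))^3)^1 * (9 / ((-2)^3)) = 42863975944973 / 89373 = 479607666.13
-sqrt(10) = -3.16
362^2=131044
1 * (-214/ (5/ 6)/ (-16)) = 321/ 20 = 16.05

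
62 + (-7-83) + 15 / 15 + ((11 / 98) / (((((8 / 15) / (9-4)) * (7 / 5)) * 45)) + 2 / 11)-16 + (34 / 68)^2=-7706243 / 181104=-42.55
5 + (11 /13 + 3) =8.85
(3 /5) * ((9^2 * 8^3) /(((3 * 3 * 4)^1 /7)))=24192 /5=4838.40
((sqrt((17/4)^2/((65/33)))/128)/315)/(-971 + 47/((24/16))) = -17 * sqrt(2145)/9850713600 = -0.00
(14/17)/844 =7/7174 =0.00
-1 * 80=-80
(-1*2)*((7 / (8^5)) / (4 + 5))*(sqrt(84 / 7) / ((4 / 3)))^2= -21 / 65536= -0.00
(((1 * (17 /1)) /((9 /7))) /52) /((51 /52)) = 7 /27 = 0.26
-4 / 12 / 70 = -1 / 210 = -0.00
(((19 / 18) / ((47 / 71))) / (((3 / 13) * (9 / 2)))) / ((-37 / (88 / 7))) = -1543256 / 2958039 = -0.52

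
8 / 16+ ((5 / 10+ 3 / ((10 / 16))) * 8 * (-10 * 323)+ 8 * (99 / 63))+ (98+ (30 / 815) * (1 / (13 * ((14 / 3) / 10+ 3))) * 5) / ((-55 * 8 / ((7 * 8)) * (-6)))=-17427561221537 / 127267140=-136936.85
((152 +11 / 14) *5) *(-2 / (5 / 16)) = -34224 / 7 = -4889.14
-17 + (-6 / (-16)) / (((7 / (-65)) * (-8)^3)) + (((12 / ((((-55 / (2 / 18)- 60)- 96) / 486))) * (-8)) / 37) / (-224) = -3913952297 / 230207488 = -17.00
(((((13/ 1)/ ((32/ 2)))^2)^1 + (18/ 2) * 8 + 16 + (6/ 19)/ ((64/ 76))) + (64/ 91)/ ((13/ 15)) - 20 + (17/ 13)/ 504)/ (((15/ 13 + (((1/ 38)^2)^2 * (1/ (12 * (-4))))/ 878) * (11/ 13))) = 71.54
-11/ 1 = -11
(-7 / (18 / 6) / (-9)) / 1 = 7 / 27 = 0.26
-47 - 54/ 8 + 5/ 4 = -105/ 2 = -52.50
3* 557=1671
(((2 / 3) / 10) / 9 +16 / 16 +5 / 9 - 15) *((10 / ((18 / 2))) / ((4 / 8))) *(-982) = 7125392 / 243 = 29322.60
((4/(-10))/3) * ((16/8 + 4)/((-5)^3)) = 4/625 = 0.01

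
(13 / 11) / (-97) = -13 / 1067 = -0.01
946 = 946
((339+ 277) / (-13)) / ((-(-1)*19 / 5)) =-12.47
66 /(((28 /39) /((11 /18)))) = 1573 /28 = 56.18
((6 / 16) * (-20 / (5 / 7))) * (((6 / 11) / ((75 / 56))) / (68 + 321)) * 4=-4704 / 106975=-0.04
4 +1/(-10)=39/10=3.90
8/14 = 4/7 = 0.57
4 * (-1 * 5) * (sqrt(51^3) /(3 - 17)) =510 * sqrt(51) /7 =520.30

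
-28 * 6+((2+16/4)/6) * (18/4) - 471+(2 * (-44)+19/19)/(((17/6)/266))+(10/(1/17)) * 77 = 145783/34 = 4287.74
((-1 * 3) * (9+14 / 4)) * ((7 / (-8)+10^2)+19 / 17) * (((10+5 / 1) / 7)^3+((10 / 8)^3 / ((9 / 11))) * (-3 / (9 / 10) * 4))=555246528125 / 6717312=82659.04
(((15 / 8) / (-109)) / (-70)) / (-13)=-3 / 158704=-0.00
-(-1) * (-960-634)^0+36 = 37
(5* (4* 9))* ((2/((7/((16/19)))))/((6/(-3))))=-2880/133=-21.65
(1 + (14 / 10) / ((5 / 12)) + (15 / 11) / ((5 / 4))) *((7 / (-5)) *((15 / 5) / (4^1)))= -31479 / 5500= -5.72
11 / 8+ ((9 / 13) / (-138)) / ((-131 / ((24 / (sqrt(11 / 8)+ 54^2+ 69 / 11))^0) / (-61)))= 430127 / 313352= 1.37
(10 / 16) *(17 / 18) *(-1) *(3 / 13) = -85 / 624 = -0.14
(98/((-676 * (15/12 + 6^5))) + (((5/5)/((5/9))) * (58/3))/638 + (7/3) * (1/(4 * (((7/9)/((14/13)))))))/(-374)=-29331493/12722958820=-0.00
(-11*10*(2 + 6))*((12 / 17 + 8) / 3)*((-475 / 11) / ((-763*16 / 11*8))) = -966625 / 77826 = -12.42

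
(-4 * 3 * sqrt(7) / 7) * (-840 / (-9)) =-160 * sqrt(7) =-423.32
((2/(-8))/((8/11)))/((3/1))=-11/96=-0.11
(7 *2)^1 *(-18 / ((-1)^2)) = -252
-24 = -24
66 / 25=2.64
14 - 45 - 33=-64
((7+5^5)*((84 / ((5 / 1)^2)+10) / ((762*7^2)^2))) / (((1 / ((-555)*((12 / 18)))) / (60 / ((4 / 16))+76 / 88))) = -813885522 / 304273585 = -2.67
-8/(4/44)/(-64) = 11/8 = 1.38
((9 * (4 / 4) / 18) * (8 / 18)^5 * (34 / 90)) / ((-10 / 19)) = -82688 / 13286025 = -0.01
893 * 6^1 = 5358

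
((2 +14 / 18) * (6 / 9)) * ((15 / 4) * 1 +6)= 325 / 18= 18.06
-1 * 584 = -584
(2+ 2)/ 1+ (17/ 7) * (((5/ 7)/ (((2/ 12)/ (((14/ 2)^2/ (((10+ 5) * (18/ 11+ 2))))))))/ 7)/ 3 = 1867/ 420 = 4.45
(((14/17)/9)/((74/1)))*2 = 14/5661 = 0.00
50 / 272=25 / 136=0.18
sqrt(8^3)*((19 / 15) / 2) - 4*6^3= -864 + 152*sqrt(2) / 15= -849.67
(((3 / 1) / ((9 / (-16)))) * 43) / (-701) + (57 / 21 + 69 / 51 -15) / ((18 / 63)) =-2712611 / 71502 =-37.94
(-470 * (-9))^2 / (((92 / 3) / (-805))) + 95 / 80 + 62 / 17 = -127755304685 / 272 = -469688620.17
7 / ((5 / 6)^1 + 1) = 42 / 11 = 3.82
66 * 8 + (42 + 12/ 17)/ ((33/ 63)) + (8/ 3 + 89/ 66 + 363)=1095683/ 1122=976.54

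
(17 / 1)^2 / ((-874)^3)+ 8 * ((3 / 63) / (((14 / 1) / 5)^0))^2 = 5340893543 / 294423782184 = 0.02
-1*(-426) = 426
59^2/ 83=3481/ 83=41.94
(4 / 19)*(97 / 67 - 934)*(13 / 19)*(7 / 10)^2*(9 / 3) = -197.46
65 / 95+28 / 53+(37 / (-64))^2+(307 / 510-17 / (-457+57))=11523435149 / 5258956800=2.19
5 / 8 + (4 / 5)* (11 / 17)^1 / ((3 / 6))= 1129 / 680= 1.66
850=850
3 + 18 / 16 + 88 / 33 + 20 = 643 / 24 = 26.79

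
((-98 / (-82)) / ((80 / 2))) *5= 49 / 328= 0.15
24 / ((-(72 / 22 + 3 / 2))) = -176 / 35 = -5.03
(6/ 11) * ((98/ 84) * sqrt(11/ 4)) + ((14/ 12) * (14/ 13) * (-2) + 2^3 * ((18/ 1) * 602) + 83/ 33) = 7 * sqrt(11)/ 22 + 37189153/ 429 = 86689.06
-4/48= -1/12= -0.08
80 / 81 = 0.99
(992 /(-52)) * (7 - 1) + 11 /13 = -1477 /13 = -113.62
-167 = -167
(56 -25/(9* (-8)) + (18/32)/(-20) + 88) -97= 136279/2880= 47.32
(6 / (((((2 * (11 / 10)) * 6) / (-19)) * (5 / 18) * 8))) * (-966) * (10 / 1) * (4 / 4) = 412965 / 11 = 37542.27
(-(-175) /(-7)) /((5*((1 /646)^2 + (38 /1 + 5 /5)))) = -417316 /3255065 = -0.13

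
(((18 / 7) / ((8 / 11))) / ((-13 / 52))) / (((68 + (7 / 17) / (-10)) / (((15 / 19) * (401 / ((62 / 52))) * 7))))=-877347900 / 2268239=-386.80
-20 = -20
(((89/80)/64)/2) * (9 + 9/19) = 0.08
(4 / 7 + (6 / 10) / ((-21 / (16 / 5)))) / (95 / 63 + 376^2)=756 / 222669575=0.00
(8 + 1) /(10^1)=9 /10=0.90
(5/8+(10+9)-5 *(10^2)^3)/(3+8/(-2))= 39999843/8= 4999980.38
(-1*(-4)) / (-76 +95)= 4 / 19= 0.21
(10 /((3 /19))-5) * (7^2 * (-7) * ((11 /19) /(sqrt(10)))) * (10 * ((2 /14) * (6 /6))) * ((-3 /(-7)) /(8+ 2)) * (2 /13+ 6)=-107800 * sqrt(10) /247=-1380.14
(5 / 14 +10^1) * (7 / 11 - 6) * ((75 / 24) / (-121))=1.43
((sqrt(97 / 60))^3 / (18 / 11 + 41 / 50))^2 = 552167165 / 788486832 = 0.70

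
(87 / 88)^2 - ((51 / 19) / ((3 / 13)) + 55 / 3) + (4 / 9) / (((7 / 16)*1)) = -259284995 / 9269568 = -27.97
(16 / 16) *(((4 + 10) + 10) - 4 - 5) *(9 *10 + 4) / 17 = 82.94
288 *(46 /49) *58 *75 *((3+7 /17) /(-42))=-557078400 /5831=-95537.37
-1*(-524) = 524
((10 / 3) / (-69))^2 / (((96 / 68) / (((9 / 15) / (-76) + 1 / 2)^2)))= 594473 / 1484974944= 0.00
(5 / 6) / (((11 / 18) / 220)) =300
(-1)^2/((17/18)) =18/17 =1.06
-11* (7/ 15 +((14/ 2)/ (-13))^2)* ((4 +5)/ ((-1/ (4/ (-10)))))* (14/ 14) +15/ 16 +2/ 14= -13666631/ 473200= -28.88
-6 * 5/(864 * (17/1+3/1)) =-1/576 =-0.00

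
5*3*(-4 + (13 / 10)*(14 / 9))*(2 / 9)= -178 / 27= -6.59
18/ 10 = 1.80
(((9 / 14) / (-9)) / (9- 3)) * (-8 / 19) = 2 / 399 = 0.01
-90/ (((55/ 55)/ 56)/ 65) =-327600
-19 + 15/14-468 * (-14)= 6534.07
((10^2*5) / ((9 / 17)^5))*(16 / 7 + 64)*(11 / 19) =3623475064000 / 7853517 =461382.47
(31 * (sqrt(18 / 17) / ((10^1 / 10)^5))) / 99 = 31 * sqrt(34) / 561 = 0.32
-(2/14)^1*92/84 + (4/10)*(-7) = -2173/735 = -2.96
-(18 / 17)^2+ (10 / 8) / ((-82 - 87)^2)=-37013611 / 33016516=-1.12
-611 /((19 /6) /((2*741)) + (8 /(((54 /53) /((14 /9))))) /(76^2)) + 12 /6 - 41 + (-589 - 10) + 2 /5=-13997500664 /96965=-144356.22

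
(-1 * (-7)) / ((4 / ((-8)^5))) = -57344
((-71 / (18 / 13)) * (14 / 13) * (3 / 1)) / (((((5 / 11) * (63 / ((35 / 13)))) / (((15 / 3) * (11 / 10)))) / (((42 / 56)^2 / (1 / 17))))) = -1022329 / 1248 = -819.17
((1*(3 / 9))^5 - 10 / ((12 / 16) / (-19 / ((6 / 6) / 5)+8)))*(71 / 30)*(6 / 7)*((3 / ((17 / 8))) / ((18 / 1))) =80054204 / 433755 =184.56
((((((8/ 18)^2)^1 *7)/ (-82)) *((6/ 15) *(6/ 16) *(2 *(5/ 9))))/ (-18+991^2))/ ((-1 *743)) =28/ 7269730196067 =0.00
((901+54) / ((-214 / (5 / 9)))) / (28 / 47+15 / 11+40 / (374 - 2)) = -76528925 / 63801318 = -1.20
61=61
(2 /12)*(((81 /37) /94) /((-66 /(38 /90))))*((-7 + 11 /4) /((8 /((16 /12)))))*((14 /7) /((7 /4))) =323 /16068360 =0.00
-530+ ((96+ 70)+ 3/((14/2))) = -2545/7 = -363.57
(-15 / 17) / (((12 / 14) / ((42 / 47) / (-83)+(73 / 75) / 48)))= -935011 / 95496480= -0.01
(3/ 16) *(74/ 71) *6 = 333/ 284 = 1.17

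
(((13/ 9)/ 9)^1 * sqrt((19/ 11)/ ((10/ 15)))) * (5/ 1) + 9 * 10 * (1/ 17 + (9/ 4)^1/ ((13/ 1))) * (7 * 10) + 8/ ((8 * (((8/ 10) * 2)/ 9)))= 65 * sqrt(1254)/ 1782 + 2592945/ 1768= 1467.89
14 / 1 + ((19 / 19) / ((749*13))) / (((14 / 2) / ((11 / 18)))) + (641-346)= 379100369 / 1226862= 309.00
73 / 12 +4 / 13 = 997 / 156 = 6.39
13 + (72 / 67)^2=63541 / 4489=14.15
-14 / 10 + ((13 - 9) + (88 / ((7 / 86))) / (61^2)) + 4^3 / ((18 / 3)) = 5296873 / 390705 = 13.56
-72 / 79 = -0.91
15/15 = 1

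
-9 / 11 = -0.82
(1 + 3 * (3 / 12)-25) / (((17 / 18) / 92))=-38502 / 17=-2264.82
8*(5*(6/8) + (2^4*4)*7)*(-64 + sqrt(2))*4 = -925184 + 14456*sqrt(2) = -904740.13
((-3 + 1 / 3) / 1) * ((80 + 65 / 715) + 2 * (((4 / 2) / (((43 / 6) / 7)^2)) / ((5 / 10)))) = -233.93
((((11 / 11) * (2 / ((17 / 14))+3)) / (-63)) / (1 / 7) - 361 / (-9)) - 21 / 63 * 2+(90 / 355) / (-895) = 378471266 / 9722385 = 38.93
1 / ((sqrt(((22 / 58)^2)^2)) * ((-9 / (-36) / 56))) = 188384 / 121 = 1556.89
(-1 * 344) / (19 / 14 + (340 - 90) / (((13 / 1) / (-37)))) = 62608 / 129253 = 0.48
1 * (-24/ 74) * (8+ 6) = -168/ 37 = -4.54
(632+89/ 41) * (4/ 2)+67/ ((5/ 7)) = 279239/ 205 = 1362.14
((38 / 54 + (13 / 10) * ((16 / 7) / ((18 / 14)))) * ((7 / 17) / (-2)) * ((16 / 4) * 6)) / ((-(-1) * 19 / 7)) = -79772 / 14535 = -5.49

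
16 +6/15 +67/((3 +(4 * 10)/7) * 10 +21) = 64419/3785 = 17.02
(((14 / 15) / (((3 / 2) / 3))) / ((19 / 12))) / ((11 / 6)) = 672 / 1045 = 0.64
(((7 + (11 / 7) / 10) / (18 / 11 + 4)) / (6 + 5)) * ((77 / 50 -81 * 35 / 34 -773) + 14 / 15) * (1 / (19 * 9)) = -90909289 / 157704750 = -0.58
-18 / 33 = -6 / 11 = -0.55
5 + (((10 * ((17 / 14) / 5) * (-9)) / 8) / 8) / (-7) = 15833 / 3136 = 5.05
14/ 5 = 2.80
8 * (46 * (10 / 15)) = 736 / 3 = 245.33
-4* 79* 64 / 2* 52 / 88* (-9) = 591552 / 11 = 53777.45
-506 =-506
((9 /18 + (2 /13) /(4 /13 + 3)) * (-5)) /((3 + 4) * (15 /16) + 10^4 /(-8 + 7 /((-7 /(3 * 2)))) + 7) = 13160 /3374683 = 0.00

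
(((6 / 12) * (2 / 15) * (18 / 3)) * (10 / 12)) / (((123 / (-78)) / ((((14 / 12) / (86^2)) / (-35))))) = 13 / 13645620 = 0.00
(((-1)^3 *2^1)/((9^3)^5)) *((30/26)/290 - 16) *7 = 0.00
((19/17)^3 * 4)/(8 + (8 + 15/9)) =82308/260389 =0.32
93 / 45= 2.07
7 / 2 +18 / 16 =37 / 8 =4.62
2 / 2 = 1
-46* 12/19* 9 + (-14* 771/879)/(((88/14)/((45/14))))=-65585601/244948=-267.75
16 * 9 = 144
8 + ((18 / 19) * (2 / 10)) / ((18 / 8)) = 768 / 95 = 8.08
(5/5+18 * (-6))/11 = -107/11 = -9.73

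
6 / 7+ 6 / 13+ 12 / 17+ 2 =6226 / 1547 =4.02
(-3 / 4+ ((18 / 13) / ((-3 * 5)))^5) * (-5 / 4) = 3480902979 / 3712930000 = 0.94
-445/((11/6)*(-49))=2670/539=4.95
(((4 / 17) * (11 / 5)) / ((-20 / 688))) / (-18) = 3784 / 3825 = 0.99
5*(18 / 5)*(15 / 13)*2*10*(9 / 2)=24300 / 13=1869.23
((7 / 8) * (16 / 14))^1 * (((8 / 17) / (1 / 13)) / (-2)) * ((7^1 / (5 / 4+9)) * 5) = -7280 / 697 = -10.44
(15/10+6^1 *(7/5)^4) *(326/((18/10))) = 1667327/375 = 4446.21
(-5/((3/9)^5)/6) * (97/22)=-39285/44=-892.84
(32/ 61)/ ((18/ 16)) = 256/ 549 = 0.47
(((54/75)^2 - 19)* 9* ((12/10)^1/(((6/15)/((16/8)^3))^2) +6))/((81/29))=-18088866/625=-28942.19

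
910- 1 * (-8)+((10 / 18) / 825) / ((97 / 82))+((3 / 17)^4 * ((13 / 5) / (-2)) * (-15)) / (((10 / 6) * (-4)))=88353848042963 / 96246259560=918.00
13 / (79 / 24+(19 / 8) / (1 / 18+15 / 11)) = 2.62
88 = 88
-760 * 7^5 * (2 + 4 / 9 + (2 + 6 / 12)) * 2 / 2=-568412740 / 9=-63156971.11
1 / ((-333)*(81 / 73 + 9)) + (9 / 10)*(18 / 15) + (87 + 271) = 2206131833 / 6143850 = 359.08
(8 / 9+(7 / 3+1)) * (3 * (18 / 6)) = 38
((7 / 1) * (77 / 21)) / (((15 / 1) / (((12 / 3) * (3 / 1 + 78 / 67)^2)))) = 2663892 / 22445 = 118.69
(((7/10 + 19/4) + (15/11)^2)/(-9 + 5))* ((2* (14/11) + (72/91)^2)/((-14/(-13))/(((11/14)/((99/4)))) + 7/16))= -104290012/618322705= -0.17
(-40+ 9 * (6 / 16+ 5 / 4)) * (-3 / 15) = 203 / 40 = 5.08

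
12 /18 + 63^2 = 11909 /3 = 3969.67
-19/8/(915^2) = -19/6697800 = -0.00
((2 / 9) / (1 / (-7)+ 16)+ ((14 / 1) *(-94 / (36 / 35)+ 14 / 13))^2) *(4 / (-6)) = -1619384990510 / 1519479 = -1065750.16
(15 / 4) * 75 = 1125 / 4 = 281.25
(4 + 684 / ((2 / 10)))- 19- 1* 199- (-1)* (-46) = 3160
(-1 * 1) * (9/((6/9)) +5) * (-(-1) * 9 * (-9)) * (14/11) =20979/11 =1907.18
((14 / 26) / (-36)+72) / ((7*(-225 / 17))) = -572713 / 737100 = -0.78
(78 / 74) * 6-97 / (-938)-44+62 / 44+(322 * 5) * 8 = 2451670105 / 190883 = 12843.84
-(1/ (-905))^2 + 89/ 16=72893209/ 13104400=5.56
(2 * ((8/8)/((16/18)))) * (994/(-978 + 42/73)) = -36281/15856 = -2.29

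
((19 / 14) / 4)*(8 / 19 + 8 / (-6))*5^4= -8125 / 42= -193.45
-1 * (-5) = 5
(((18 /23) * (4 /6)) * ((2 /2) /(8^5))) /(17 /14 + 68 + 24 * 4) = 7 /72634368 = 0.00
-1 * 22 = -22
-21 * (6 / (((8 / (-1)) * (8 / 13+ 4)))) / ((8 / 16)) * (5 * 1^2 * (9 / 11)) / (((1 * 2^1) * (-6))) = -819 / 352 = -2.33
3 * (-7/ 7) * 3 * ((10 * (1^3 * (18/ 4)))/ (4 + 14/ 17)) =-6885/ 82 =-83.96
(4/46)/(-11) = -2/253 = -0.01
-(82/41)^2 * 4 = -16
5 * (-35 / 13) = -175 / 13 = -13.46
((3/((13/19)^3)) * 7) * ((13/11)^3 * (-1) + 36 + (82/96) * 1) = 107985222079/46787312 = 2308.00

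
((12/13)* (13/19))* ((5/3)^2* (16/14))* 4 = 8.02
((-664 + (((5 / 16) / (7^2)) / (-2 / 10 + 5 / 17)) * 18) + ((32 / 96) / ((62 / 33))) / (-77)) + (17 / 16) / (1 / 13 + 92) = -11017863655 / 16623936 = -662.77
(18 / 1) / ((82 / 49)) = 441 / 41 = 10.76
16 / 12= 4 / 3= 1.33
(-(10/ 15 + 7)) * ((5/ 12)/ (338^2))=-115/ 4112784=-0.00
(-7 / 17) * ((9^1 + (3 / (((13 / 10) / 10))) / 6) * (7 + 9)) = -18704 / 221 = -84.63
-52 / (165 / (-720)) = 2496 / 11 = 226.91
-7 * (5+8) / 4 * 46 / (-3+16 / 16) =2093 / 4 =523.25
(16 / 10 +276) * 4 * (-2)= -2220.80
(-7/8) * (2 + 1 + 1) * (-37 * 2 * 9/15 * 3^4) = 62937/5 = 12587.40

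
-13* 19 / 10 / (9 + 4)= -19 / 10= -1.90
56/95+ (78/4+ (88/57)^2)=730147/32490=22.47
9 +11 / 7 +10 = 144 / 7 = 20.57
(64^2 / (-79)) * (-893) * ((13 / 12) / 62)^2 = 9658688 / 683271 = 14.14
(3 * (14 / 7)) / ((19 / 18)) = 108 / 19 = 5.68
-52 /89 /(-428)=13 /9523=0.00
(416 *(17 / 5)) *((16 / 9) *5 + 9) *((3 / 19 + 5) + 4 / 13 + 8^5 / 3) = 709232985664 / 2565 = 276504087.98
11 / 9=1.22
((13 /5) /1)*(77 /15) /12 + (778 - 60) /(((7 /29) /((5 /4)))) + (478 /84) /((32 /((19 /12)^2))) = 17997746351 /4838400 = 3719.77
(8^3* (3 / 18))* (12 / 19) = 1024 / 19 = 53.89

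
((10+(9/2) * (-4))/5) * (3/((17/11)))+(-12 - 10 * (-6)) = 3816/85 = 44.89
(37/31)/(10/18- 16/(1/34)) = -0.00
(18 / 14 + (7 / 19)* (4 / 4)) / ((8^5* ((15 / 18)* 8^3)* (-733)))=-0.00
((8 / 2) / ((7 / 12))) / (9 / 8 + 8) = 384 / 511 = 0.75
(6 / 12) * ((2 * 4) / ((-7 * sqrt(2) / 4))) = -8 * sqrt(2) / 7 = -1.62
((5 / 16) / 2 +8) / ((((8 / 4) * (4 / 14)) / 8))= 1827 / 16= 114.19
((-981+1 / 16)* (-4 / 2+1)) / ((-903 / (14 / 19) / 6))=-365 / 76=-4.80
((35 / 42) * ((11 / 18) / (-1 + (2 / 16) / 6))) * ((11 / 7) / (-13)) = 2420 / 38493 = 0.06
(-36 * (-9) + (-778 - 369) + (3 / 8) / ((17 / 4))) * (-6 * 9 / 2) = 755433 / 34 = 22218.62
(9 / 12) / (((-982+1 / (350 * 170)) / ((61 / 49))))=-0.00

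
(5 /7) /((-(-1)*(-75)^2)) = 1 /7875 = 0.00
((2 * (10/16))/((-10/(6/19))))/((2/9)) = -0.18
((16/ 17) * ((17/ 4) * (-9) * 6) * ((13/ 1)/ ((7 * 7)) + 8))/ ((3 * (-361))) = 29160/ 17689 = 1.65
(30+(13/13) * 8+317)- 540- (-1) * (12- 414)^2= 161419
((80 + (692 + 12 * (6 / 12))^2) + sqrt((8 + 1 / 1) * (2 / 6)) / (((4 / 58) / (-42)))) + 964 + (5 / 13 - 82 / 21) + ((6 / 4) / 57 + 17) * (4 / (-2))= 2532347486 / 5187 - 609 * sqrt(3)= 487155.61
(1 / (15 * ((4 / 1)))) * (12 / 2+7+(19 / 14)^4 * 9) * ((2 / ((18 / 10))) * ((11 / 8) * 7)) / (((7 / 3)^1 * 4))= 18395267 / 22127616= 0.83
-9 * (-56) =504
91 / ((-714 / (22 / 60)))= -143 / 3060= -0.05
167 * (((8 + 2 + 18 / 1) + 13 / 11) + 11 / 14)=770705 / 154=5004.58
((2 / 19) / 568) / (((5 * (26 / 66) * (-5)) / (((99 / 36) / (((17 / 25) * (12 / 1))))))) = -121 / 19080256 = -0.00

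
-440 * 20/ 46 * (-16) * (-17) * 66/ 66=-1196800/ 23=-52034.78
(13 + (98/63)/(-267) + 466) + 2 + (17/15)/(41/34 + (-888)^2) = 154941981313843/322128602055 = 480.99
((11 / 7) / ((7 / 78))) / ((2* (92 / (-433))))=-185757 / 4508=-41.21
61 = 61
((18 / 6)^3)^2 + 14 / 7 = 731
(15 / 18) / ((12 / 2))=5 / 36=0.14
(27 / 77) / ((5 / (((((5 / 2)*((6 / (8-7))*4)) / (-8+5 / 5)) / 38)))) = -162 / 10241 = -0.02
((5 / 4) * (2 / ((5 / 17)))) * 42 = 357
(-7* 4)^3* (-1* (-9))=-197568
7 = 7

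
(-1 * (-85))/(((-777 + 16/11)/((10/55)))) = -170/8531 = -0.02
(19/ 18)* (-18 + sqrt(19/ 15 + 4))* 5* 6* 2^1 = -1140 + 38* sqrt(1185)/ 9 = -994.65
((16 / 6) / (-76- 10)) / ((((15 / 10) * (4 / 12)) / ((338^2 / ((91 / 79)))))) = -5554016 / 903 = -6150.63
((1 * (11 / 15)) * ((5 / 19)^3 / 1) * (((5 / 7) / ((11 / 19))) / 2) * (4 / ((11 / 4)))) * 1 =1000 / 83391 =0.01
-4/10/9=-2/45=-0.04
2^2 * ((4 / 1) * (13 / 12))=52 / 3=17.33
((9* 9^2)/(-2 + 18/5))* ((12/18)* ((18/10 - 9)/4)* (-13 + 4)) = 19683/4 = 4920.75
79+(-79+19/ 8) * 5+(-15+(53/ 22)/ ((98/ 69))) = -1368753/ 4312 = -317.43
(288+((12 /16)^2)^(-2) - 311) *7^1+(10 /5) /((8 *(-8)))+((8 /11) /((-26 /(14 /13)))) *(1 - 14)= -138.52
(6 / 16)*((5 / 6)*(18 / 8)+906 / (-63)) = -2101 / 448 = -4.69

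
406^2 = 164836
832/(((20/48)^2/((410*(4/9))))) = 873267.20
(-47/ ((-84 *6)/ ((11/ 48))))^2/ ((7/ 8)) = 267289/ 512096256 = 0.00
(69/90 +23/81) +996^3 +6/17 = 13605420098047/13770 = 988047937.40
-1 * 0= 0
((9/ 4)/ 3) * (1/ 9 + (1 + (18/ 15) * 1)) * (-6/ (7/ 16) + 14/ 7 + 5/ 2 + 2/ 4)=-1586/ 105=-15.10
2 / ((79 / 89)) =178 / 79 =2.25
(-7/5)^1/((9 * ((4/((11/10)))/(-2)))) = 77/900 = 0.09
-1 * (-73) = 73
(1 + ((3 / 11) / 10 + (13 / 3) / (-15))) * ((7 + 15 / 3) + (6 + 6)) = 2924 / 165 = 17.72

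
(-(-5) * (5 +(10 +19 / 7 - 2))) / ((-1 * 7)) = -550 / 49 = -11.22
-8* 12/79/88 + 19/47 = 15947/40843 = 0.39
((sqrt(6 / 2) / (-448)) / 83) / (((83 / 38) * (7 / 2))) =-19 * sqrt(3) / 5400976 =-0.00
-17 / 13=-1.31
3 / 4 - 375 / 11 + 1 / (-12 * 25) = -27509 / 825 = -33.34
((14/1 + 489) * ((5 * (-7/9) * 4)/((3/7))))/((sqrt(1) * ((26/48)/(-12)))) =15774080/39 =404463.59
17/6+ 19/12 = 53/12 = 4.42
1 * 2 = 2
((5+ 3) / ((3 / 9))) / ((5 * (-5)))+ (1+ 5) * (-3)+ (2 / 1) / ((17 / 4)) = -18.49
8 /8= 1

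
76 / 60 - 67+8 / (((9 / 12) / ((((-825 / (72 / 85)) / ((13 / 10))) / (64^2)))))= -20272823 / 299520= -67.68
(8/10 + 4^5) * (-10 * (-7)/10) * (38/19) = 71736/5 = 14347.20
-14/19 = -0.74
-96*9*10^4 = -8640000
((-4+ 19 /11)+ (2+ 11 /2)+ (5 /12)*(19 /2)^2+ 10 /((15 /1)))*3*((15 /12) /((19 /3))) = 25.76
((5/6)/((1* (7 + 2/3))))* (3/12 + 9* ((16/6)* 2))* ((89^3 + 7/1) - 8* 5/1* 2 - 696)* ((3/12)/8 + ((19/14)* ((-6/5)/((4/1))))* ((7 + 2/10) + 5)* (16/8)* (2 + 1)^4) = -2187198121715/736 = -2971736578.42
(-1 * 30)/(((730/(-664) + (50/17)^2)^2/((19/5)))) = -349828710752/174973995075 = -2.00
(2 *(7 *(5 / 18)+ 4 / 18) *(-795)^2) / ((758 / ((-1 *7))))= -19171425 / 758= -25292.12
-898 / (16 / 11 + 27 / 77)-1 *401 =-124885 / 139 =-898.45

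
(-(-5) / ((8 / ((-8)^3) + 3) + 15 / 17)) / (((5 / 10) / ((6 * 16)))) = 1044480 / 4207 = 248.27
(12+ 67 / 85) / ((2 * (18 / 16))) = 4348 / 765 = 5.68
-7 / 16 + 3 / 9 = -5 / 48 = -0.10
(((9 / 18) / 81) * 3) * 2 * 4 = 4 / 27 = 0.15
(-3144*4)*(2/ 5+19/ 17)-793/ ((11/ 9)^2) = -201758589/ 10285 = -19616.78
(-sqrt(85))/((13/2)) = -2 * sqrt(85)/13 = -1.42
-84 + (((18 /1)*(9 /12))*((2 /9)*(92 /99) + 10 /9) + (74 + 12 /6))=323 /33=9.79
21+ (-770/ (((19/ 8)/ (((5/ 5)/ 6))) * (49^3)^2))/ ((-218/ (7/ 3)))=110566179488551/ 5265056166111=21.00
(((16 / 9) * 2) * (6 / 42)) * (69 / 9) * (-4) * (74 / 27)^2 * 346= -5577985024 / 137781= -40484.43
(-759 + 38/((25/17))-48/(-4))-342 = -26579/25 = -1063.16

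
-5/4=-1.25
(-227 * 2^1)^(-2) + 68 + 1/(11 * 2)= 154277837/2267276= 68.05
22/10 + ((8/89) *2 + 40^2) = 713059/445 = 1602.38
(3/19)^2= 9/361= 0.02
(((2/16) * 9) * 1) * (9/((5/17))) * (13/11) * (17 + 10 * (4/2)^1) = 662337/440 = 1505.31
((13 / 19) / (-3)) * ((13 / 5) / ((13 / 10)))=-26 / 57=-0.46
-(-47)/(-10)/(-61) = 47/610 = 0.08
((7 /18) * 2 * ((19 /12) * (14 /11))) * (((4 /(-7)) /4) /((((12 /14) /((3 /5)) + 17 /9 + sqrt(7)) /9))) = -53067 /31796 + 175959 * sqrt(7) /349756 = -0.34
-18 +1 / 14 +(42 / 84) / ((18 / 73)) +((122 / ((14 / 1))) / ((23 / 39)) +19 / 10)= 3211 / 4140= 0.78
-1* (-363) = 363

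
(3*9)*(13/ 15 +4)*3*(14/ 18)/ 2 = 1533/ 10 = 153.30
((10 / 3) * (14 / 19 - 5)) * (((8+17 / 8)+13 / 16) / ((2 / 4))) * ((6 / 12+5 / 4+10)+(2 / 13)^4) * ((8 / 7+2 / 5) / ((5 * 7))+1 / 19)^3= -413411184259357887 / 125114604894734000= -3.30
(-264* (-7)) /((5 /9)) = 3326.40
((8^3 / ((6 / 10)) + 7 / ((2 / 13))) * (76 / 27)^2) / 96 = 1946873 / 26244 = 74.18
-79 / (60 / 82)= -3239 / 30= -107.97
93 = 93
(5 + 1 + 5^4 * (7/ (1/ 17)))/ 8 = 9297.62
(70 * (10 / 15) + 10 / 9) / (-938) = -215 / 4221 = -0.05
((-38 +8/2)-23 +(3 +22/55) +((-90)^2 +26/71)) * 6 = 48280.60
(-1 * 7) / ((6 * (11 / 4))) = -0.42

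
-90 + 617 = 527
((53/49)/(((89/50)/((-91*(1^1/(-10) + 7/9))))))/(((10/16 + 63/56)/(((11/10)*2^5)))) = -29588416/39249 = -753.86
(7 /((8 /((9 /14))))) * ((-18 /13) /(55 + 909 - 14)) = -81 /98800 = -0.00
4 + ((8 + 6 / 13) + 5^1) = 227 / 13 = 17.46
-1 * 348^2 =-121104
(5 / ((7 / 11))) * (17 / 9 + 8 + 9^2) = 44990 / 63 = 714.13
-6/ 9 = -2/ 3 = -0.67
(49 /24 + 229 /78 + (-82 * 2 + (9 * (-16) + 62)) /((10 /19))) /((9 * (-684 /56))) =5049653 /1200420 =4.21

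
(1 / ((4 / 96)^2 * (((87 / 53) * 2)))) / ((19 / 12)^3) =8792064 / 198911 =44.20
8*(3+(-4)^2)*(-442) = -67184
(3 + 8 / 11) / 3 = 41 / 33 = 1.24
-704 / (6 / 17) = -5984 / 3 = -1994.67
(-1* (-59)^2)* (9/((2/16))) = -250632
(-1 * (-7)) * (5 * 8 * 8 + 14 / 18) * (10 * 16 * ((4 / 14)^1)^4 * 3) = 7390720 / 1029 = 7182.43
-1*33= -33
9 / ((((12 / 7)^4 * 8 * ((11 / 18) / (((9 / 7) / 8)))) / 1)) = 3087 / 90112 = 0.03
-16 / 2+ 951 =943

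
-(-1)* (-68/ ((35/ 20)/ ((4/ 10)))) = -544/ 35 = -15.54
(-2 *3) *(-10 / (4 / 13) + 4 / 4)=189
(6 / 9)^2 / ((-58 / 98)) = -196 / 261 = -0.75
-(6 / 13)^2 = -0.21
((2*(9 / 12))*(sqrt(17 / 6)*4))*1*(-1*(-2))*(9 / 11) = 18*sqrt(102) / 11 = 16.53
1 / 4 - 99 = -395 / 4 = -98.75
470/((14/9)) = 2115/7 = 302.14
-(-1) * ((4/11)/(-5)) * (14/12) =-14/165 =-0.08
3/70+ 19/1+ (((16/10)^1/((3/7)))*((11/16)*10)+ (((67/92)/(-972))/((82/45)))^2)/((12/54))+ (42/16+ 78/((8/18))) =1614320044489283/5163050833920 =312.67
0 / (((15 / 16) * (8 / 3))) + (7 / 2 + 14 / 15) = 133 / 30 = 4.43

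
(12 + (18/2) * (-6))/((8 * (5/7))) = -7.35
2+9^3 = 731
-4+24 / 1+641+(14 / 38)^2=238670 / 361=661.14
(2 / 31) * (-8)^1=-16 / 31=-0.52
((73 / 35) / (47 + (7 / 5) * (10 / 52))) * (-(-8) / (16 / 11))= 10439 / 43015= 0.24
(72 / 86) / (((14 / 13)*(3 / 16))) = 1248 / 301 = 4.15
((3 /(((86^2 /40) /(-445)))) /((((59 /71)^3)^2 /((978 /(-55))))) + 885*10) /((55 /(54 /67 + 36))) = 3909599127322807448052 /632279576934808363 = 6183.34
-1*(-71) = 71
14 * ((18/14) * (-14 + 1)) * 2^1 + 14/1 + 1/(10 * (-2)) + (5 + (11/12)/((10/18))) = -2237/5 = -447.40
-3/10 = -0.30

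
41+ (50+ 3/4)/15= 44.38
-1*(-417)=417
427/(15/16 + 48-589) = -6832/8641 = -0.79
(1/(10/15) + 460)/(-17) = -923/34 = -27.15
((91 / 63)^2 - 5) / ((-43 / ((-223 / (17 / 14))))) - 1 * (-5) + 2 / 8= -1703737 / 236844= -7.19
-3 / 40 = -0.08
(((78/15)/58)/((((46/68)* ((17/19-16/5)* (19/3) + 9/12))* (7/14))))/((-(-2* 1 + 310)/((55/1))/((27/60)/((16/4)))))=1989/5173252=0.00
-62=-62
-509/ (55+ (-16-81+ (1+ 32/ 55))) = 27995/ 2223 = 12.59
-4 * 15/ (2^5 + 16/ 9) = -135/ 76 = -1.78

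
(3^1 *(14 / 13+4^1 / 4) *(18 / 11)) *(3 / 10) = 2187 / 715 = 3.06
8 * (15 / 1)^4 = 405000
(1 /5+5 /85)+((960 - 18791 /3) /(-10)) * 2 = 270553 /255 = 1060.99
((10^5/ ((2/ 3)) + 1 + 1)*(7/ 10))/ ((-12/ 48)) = -2100028/ 5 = -420005.60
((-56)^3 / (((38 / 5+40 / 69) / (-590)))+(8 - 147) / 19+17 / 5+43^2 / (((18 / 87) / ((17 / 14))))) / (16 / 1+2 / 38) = 142751226399137 / 180749100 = 789775.59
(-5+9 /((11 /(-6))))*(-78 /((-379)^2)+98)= -1534364660 /1580051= -971.09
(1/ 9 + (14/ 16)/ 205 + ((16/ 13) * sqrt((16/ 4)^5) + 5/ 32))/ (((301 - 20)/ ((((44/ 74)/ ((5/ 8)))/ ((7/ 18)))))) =334806571/ 969780175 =0.35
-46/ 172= -23/ 86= -0.27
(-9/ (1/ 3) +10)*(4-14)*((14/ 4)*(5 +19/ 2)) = 17255/ 2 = 8627.50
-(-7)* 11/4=77/4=19.25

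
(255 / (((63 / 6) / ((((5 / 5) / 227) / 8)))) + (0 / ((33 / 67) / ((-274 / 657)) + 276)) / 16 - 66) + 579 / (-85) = -72.80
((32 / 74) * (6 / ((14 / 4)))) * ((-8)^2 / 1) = 12288 / 259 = 47.44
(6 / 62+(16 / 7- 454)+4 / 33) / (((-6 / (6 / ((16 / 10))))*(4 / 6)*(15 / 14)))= 3233165 / 8184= 395.06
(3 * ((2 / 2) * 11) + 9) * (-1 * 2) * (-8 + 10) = -168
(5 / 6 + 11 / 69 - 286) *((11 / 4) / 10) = -432641 / 5520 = -78.38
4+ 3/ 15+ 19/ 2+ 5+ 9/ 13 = 2521/ 130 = 19.39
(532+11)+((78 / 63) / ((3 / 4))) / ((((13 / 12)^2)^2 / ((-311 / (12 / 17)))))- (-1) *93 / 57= 4846084 / 292201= 16.58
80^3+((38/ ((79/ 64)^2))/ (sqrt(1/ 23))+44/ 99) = 155648* sqrt(23)/ 6241+4608004/ 9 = 512120.05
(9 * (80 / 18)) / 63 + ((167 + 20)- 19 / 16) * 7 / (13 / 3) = 3941599 / 13104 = 300.79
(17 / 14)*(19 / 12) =323 / 168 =1.92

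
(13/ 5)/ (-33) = -13/ 165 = -0.08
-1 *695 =-695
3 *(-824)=-2472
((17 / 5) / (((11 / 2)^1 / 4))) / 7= 136 / 385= 0.35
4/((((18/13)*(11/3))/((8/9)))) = 208/297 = 0.70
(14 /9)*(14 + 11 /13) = 2702 /117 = 23.09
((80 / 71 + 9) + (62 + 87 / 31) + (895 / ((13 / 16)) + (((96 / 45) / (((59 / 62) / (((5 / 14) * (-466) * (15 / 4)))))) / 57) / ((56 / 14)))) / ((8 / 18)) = 591234560823 / 224526211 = 2633.25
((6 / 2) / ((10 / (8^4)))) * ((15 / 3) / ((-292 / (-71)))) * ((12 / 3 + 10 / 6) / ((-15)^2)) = 617984 / 16425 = 37.62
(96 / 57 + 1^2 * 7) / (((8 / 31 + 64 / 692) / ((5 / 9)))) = 13.76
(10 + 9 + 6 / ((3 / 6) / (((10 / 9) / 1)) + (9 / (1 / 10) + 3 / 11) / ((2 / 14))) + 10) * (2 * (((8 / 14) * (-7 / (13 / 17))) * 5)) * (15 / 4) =-3430405350 / 602849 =-5690.32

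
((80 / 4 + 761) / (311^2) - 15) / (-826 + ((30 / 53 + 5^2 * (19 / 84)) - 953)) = 6455551368 / 763362077773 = 0.01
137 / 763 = 0.18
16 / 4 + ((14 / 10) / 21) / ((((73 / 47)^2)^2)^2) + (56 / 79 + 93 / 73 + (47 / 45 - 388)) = -218446011191468391167 / 573393125336691591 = -380.97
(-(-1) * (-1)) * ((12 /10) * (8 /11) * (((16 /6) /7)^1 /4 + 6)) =-5.32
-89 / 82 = -1.09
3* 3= 9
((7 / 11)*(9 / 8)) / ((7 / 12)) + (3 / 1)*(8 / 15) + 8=1191 / 110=10.83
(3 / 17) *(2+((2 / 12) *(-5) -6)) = -29 / 34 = -0.85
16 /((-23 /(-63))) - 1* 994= -21854 /23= -950.17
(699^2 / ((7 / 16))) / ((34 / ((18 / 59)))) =70358544 / 7021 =10021.16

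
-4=-4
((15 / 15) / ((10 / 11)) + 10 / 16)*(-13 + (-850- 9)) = -7521 / 5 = -1504.20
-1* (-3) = 3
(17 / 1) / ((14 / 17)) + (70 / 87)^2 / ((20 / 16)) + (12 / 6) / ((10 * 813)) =3038380277 / 143583930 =21.16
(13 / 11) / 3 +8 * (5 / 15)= 101 / 33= 3.06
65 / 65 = 1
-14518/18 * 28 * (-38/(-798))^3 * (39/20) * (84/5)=-53924/675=-79.89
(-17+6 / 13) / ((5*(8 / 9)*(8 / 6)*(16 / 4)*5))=-1161 / 8320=-0.14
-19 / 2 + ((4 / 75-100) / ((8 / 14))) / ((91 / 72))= -147.89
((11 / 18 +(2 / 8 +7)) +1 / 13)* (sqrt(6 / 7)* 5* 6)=18575* sqrt(42) / 546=220.48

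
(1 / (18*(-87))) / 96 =-1 / 150336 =-0.00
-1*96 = -96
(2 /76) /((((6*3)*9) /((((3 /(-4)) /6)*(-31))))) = 31 /49248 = 0.00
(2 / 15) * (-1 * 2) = -4 / 15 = -0.27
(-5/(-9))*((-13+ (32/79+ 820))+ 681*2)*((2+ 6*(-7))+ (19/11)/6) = -2245974215/46926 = -47862.04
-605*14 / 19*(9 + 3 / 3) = -84700 / 19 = -4457.89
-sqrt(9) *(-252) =756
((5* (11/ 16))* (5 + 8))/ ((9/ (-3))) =-715/ 48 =-14.90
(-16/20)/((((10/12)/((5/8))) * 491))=-3/2455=-0.00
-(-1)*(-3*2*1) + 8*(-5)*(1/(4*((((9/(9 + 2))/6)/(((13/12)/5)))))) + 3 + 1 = -161/9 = -17.89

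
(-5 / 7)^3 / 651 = -125 / 223293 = -0.00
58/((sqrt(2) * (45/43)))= 1247 * sqrt(2)/45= 39.19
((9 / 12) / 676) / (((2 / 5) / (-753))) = -11295 / 5408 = -2.09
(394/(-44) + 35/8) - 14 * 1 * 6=-7795/88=-88.58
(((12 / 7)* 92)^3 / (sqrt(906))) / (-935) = -224262144* sqrt(906) / 48426455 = -139.39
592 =592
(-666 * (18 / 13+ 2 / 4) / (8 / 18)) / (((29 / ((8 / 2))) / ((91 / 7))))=-146853 / 29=-5063.90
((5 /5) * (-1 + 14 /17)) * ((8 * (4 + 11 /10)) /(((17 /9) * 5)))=-0.76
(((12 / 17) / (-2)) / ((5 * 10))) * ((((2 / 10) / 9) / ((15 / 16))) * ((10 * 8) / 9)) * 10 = -512 / 34425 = -0.01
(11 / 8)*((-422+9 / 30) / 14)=-41.42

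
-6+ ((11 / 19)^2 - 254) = -93739 / 361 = -259.66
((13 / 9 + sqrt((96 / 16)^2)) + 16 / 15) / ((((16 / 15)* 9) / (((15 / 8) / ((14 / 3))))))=0.36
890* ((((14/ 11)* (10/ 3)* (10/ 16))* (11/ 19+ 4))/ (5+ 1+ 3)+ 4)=8954735/ 1881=4760.62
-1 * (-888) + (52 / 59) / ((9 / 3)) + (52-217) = 128023 / 177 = 723.29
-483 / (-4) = 483 / 4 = 120.75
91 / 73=1.25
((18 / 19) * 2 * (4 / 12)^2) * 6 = 1.26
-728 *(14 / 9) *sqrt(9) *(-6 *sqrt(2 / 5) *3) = 61152 *sqrt(10) / 5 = 38675.92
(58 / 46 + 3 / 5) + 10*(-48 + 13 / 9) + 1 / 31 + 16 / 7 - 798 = -282849713 / 224595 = -1259.38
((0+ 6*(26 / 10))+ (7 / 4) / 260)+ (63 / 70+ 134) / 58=540847 / 30160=17.93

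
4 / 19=0.21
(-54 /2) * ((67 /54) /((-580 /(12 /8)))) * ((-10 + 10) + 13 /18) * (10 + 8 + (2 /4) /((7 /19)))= 236041 /194880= 1.21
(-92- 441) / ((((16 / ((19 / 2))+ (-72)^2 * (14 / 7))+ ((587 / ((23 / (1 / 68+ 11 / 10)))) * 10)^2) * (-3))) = 6192903548 / 3182626150281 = 0.00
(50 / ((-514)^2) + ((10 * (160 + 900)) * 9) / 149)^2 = 158814258345086055625 / 387404821490404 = 409943.94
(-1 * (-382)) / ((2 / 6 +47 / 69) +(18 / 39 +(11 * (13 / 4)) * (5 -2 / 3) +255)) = 1370616 / 1476077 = 0.93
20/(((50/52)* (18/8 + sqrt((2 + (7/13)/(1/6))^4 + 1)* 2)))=-106932384/6839612635 + 562432* sqrt(21409937)/6839612635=0.36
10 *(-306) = -3060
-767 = -767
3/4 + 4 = 19/4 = 4.75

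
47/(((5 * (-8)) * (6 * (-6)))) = 47/1440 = 0.03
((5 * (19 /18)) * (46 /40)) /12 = 437 /864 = 0.51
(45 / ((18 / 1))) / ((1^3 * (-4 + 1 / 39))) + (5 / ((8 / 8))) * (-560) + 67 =-2733.63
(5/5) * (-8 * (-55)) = 440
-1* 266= -266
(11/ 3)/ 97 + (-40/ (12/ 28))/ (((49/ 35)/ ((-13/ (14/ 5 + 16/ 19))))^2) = -36984401717/ 60965373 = -606.65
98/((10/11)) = 539/5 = 107.80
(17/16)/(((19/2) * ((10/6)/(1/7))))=51/5320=0.01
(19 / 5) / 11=19 / 55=0.35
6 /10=0.60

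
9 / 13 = 0.69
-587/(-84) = 587/84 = 6.99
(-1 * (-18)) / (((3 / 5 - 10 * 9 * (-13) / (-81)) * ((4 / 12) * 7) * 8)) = -1215 / 17444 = -0.07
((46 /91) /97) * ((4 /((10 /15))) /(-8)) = -69 /17654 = -0.00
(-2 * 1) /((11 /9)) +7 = 59 /11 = 5.36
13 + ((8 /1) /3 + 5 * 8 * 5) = 647 /3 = 215.67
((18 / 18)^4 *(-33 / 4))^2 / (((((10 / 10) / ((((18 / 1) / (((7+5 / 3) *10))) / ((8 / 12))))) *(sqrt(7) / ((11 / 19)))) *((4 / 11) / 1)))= 10673289 *sqrt(7) / 2213120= 12.76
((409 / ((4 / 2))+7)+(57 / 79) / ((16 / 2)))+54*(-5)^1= -58.41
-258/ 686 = -129/ 343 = -0.38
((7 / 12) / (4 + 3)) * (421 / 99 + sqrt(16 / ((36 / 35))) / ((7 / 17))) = 421 / 1188 + 17 * sqrt(35) / 126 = 1.15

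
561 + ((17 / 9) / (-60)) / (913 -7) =274463623 / 489240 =561.00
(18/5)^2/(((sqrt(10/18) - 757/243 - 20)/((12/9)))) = -147412548/196986775 - 2125764 * sqrt(5)/196986775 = -0.77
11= 11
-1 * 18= -18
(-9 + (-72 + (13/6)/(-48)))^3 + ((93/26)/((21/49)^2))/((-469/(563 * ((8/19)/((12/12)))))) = -532339.81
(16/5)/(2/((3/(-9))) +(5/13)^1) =-208/365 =-0.57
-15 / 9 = -5 / 3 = -1.67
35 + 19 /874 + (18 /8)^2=14751 /368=40.08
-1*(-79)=79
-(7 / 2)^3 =-343 / 8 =-42.88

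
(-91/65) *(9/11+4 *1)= -371/55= -6.75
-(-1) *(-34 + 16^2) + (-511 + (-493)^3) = -119823446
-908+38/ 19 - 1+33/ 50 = -45317/ 50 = -906.34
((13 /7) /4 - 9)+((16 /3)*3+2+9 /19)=5287 /532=9.94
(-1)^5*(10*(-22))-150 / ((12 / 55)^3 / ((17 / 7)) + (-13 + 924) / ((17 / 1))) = 32923282370 / 151579721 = 217.20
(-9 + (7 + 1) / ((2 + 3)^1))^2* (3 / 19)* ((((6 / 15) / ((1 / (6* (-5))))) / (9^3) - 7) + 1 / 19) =-44016088 / 731025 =-60.21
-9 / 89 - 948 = -84381 / 89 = -948.10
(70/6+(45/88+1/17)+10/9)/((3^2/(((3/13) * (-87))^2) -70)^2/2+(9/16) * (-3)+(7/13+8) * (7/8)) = 29743838157618/5468844952587929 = 0.01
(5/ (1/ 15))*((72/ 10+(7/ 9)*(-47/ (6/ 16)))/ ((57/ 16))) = -975040/ 513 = -1900.66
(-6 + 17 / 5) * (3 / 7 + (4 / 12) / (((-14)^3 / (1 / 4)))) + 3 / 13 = -1890839 / 2140320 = -0.88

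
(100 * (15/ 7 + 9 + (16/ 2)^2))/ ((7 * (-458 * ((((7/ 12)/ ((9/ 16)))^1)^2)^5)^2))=278721865659546538106485898296575/ 112719142403498654382565692425633792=0.00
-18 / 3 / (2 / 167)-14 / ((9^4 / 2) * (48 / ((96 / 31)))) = -101898947 / 203391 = -501.00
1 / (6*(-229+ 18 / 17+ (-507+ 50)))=-17 / 69864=-0.00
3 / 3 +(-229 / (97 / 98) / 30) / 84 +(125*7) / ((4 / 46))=175707107 / 17460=10063.41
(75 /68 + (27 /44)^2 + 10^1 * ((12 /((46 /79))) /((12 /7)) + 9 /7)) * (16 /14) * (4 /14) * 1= 712979173 /16227673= 43.94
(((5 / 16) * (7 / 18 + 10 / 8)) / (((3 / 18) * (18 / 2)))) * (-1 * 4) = -1.37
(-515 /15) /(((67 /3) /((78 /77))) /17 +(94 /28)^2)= -13384644 /4899283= -2.73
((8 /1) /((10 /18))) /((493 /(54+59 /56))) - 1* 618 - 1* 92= -12223303 /17255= -708.39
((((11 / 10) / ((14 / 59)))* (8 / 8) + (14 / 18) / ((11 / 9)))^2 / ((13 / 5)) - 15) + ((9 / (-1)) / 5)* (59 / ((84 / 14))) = -135715271 / 6166160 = -22.01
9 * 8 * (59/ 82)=2124/ 41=51.80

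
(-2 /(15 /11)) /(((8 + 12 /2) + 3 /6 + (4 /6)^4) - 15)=1188 /245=4.85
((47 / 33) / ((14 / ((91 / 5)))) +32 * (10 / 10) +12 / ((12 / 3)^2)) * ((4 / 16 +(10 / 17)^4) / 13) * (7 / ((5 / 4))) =19745943539 / 3583050900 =5.51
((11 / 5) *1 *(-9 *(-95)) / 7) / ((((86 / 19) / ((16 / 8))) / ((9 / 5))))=321651 / 1505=213.72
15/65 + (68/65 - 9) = -502/65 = -7.72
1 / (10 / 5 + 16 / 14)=7 / 22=0.32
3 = 3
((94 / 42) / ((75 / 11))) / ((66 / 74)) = 1739 / 4725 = 0.37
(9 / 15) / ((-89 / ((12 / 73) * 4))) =-144 / 32485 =-0.00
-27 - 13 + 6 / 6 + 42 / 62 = -1188 / 31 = -38.32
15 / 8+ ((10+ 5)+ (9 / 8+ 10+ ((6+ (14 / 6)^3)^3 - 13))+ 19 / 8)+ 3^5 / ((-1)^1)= 994773185 / 157464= 6317.46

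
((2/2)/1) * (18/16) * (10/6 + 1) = 3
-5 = -5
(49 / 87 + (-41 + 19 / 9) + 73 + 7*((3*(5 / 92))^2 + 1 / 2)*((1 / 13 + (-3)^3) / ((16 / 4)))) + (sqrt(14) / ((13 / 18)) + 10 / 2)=18*sqrt(14) / 13 + 853748395 / 57436704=20.04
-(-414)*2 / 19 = 828 / 19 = 43.58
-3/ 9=-1/ 3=-0.33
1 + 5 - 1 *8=-2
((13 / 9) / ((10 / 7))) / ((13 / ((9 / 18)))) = 7 / 180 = 0.04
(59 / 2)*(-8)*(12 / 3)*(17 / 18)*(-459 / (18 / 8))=545632 / 3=181877.33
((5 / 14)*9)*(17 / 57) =255 / 266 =0.96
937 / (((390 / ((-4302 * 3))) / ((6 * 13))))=-12092922 / 5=-2418584.40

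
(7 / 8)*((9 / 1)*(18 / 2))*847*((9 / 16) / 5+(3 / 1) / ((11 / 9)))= 154102.63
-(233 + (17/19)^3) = -1603060/6859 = -233.72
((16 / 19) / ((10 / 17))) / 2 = 68 / 95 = 0.72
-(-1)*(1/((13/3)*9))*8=8/39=0.21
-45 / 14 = -3.21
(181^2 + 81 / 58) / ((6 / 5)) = 9501095 / 348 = 27302.00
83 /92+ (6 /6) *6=635 /92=6.90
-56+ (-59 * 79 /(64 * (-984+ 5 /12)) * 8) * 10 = -591053 /11803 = -50.08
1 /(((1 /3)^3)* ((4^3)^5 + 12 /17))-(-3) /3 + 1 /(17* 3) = 949187796449 /930934162020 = 1.02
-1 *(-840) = 840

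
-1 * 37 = -37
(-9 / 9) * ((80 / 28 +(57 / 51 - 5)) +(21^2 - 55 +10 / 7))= -45982 / 119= -386.40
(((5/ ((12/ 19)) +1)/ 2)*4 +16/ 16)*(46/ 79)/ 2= 5.48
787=787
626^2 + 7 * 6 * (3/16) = 3135071/8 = 391883.88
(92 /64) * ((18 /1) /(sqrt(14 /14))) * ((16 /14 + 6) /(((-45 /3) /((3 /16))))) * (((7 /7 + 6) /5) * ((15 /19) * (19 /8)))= -3105 /512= -6.06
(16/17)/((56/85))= 10/7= 1.43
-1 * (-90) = 90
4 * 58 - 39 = 193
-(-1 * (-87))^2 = -7569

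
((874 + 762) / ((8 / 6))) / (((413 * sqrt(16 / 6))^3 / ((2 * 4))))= 3681 * sqrt(6) / 281779988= 0.00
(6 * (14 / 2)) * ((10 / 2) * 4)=840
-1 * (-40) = 40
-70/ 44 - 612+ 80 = -11739/ 22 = -533.59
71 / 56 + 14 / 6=605 / 168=3.60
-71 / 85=-0.84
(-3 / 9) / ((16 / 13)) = -13 / 48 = -0.27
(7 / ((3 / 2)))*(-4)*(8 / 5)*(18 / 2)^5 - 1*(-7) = -8817949 / 5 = -1763589.80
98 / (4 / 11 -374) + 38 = 77551 / 2055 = 37.74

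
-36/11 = -3.27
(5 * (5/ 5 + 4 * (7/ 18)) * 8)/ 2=460/ 9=51.11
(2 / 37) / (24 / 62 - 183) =-62 / 209457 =-0.00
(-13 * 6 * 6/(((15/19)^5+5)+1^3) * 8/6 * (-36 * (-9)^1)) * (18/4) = -750911687136/5205323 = -144258.42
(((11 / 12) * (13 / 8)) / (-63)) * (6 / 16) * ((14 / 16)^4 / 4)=-49049 / 37748736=-0.00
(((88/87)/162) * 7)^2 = 0.00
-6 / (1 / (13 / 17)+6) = -78 / 95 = -0.82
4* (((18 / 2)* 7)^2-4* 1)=15860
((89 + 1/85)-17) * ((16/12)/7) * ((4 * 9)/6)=48968/595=82.30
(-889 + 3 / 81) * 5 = -4444.81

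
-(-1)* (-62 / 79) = -62 / 79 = -0.78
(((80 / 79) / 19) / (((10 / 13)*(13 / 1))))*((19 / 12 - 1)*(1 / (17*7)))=2 / 76551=0.00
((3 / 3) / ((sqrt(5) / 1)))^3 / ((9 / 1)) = sqrt(5) / 225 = 0.01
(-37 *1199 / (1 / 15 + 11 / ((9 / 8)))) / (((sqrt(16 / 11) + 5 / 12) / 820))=-2277204.78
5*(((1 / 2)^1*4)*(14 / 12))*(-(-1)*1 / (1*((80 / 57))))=133 / 16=8.31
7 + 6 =13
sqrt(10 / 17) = sqrt(170) / 17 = 0.77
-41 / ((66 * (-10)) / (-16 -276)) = -2993 / 165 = -18.14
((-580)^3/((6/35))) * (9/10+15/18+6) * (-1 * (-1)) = -79215472000/9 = -8801719111.11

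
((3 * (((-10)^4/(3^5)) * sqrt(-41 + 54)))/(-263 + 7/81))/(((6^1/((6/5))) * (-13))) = 125 * sqrt(13)/17303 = 0.03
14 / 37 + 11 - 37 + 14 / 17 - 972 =-626986 / 629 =-996.80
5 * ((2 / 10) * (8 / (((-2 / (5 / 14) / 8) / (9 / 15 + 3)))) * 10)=-2880 / 7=-411.43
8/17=0.47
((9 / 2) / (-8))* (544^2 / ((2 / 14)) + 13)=-18644085 / 16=-1165255.31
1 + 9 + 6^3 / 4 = 64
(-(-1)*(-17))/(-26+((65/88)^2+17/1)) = 131648/65471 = 2.01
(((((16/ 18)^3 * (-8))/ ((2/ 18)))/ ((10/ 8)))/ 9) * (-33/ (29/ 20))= 720896/ 7047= 102.30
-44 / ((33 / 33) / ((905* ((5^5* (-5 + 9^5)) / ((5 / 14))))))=-20572405700000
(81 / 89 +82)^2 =54449641 / 7921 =6874.09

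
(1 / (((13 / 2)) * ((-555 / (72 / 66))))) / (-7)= 8 / 185185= 0.00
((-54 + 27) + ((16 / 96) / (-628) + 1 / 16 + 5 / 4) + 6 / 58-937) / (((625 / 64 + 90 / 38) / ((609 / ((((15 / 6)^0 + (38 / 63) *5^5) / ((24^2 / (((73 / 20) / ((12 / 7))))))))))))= -126009491263488 / 18182910883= -6930.11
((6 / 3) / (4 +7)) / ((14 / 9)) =9 / 77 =0.12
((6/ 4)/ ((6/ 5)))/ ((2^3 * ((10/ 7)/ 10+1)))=35/ 256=0.14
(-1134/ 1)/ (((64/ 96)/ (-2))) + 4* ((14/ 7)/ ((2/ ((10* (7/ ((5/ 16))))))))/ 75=256046/ 75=3413.95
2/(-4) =-1/2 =-0.50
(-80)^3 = -512000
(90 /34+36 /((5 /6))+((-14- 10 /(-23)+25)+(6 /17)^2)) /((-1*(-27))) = 1907902 /897345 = 2.13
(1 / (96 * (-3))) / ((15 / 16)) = -1 / 270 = -0.00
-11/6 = -1.83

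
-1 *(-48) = 48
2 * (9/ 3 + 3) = 12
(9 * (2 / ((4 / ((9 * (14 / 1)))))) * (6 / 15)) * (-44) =-9979.20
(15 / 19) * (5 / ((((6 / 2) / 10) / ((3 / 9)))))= 4.39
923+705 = 1628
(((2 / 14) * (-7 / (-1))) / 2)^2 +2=9 / 4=2.25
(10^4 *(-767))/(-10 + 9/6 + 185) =-15340000/353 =-43456.09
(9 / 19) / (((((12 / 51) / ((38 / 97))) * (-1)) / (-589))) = 90117 / 194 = 464.52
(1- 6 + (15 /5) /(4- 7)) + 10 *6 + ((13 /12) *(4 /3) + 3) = 526 /9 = 58.44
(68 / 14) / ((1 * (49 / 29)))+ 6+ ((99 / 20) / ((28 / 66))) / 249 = 10159441 / 1138760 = 8.92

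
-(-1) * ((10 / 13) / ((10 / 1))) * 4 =4 / 13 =0.31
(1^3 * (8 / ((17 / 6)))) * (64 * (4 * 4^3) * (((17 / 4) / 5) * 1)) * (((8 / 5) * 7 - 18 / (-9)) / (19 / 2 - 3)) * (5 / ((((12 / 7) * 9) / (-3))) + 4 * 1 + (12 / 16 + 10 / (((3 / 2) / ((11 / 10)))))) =11534336 / 13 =887256.62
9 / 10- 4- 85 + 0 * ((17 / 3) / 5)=-881 / 10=-88.10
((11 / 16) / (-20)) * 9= -99 / 320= -0.31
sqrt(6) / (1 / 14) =14 * sqrt(6) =34.29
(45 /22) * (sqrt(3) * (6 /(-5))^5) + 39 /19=39 /19 - 34992 * sqrt(3) /6875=-6.76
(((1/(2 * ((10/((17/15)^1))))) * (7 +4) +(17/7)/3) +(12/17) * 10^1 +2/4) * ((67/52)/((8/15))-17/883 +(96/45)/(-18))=447696372891/21856016000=20.48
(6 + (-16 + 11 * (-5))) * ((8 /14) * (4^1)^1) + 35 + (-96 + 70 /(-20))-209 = -5909 /14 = -422.07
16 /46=8 /23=0.35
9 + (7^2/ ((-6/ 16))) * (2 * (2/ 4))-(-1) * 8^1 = -341/ 3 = -113.67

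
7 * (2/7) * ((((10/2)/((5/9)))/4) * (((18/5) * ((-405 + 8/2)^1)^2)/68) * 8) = 26049762/85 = 306467.79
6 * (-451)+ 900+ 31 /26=-46925 /26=-1804.81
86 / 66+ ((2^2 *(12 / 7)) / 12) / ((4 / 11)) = 664 / 231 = 2.87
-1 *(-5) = 5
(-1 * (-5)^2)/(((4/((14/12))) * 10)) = -35/48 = -0.73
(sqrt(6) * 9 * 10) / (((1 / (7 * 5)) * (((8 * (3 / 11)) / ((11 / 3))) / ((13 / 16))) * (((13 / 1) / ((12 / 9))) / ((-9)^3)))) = -5145525 * sqrt(6) / 16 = -787744.42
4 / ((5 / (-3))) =-12 / 5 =-2.40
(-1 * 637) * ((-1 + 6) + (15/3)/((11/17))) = -89180/11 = -8107.27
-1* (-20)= 20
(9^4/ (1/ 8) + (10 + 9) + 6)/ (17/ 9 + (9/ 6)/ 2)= 1890468/ 95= 19899.66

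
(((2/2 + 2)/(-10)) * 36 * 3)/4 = -81/10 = -8.10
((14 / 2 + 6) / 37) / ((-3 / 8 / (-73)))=7592 / 111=68.40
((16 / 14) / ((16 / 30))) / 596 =15 / 4172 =0.00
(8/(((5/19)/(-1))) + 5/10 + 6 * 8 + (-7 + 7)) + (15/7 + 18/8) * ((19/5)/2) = 1481/56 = 26.45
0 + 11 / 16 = 11 / 16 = 0.69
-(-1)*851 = 851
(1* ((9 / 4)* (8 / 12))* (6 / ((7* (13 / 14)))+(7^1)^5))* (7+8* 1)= 9832635 / 26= 378178.27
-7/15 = -0.47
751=751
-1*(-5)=5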